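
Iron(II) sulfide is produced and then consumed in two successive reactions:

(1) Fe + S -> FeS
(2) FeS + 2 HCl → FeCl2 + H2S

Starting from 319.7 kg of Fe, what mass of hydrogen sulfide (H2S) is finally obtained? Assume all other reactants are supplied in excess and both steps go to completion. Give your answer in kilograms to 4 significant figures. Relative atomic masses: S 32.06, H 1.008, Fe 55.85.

195.1 kg

M(Fe) = 55.85 g/mol.
M(H2S) = 2(1.008) + 32.06 = 34.076 g/mol.
319.7 kg = 319700 g.
n(Fe) = 319700 / 55.85 = 5724.3 mol.
Step 1 gives a 1:1 ratio of Fe to FeS, so n(FeS) = 5724.3 mol.
In step 2 the FeS:H2S ratio is 1:1, so n(H2S) = 5724.3 mol.
Mass of H2S = 5724.3 × 34.076 = 195060 g = 195.1 kg.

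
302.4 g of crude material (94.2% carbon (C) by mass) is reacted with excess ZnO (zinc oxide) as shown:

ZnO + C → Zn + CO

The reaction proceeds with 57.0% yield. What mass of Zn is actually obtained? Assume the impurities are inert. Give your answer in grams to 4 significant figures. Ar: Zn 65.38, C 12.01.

883.9 g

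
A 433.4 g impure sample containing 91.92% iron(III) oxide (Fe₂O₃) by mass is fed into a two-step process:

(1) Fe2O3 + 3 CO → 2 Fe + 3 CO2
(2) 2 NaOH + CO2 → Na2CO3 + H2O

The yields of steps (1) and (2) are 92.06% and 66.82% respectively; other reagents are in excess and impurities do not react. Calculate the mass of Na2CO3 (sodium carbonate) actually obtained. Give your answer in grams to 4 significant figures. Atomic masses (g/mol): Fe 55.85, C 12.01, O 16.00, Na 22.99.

487.9 g

Pure Fe2O3 = 433.4 × 0.9192 = 398.38 g.
M(Fe2O3) = 2(55.85) + 3(16.00) = 159.70 g/mol.
M(Na2CO3) = 2(22.99) + 12.01 + 3(16.00) = 105.99 g/mol.
n(Fe2O3) = 398.38 / 159.70 = 2.4946 mol.
Step 1 (Fe2O3:CO2 = 1:3): theoretical n(CO2) = 7.4837 mol; at 92.06% yield, n(CO2) = 6.8895 mol.
Step 2 (CO2:Na2CO3 = 1:1): theoretical n(Na2CO3) = 6.8895 mol, so theoretical mass = 6.8895 × 105.99 = 730.22 g.
At 66.82% yield, actual mass of Na2CO3 = 730.22 × 0.6682 = 487.93 g.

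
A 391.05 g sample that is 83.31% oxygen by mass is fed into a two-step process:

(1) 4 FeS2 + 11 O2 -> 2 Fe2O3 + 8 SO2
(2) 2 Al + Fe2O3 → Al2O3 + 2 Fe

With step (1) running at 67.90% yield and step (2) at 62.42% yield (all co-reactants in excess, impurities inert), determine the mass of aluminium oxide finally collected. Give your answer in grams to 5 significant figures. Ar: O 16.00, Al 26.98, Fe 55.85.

79.991 g

Pure O2 = 391.05 × 0.8331 = 325.784 g.
M(O2) = 2(16.00) = 32.00 g/mol.
M(Al2O3) = 2(26.98) + 3(16.00) = 101.96 g/mol.
n(O2) = 325.784 / 32.00 = 10.1807 mol.
Step 1 (O2:Fe2O3 = 11:2): theoretical n(Fe2O3) = 1.85104 mol; at 67.90% yield, n(Fe2O3) = 1.25686 mol.
Step 2 (Fe2O3:Al2O3 = 1:1): theoretical n(Al2O3) = 1.25686 mol, so theoretical mass = 1.25686 × 101.96 = 128.149 g.
At 62.42% yield, actual mass of Al2O3 = 128.149 × 0.6242 = 79.9908 g.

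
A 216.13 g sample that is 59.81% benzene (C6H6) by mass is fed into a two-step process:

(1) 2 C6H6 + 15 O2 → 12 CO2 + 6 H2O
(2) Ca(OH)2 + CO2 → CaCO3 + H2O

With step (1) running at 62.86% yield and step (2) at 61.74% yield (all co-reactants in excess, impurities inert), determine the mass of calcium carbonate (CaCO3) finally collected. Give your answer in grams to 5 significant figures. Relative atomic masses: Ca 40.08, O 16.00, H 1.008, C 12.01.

385.72 g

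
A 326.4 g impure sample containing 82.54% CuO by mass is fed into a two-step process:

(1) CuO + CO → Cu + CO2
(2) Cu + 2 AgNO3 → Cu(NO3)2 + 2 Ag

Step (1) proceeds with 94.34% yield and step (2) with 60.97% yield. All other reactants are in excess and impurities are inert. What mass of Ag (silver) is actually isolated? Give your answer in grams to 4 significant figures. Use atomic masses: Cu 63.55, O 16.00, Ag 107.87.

Pure CuO = 326.4 × 0.8254 = 269.41 g.
M(CuO) = 63.55 + 16.00 = 79.55 g/mol.
M(Ag) = 107.87 g/mol.
n(CuO) = 269.41 / 79.55 = 3.3867 mol.
Step 1 (CuO:Cu = 1:1): theoretical n(Cu) = 3.3867 mol; at 94.34% yield, n(Cu) = 3.1950 mol.
Step 2 (Cu:Ag = 1:2): theoretical n(Ag) = 6.3900 mol, so theoretical mass = 6.3900 × 107.87 = 689.29 g.
At 60.97% yield, actual mass of Ag = 689.29 × 0.6097 = 420.26 g.

420.3 g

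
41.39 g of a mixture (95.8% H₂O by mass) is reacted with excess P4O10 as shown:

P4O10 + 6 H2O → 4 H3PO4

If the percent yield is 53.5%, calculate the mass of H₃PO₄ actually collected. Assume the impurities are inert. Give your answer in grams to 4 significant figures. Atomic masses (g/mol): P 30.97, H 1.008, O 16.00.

76.92 g

Pure H2O available = 41.39 g × 0.958 = 39.652 g.
M(H2O) = 2(1.008) + 16.00 = 18.016 g/mol.
M(H3PO4) = 3(1.008) + 30.97 + 4(16.00) = 97.994 g/mol.
n(H2O) = 39.652 g / 18.016 g/mol = 2.2009 mol.
From the equation the H2O:H3PO4 mole ratio is 6:4, so n(H3PO4) = 2.2009 × 4/6 = 1.4673 mol.
Mass of H3PO4 = 1.4673 mol × 97.994 g/mol = 143.78 g.
Actual mass collected = 143.78 g × 0.535 = 76.924 g.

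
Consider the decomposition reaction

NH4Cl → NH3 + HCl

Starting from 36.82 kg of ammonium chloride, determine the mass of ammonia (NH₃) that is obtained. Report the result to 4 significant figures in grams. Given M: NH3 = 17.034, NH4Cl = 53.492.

Convert: 36.82 kg = 36820 g.
n(NH4Cl) = 36820 g / 53.492 g/mol = 688.33 mol.
From the equation the NH4Cl:NH3 mole ratio is 1:1, so n(NH3) = 688.33 × 1/1 = 688.33 mol.
Mass of NH3 = 688.33 mol × 17.034 g/mol = 11725 g.

11720 g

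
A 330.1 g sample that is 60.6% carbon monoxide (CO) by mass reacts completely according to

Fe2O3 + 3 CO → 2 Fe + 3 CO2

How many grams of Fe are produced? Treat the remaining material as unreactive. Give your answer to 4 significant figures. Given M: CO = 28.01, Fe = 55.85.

Mass of pure CO = 330.1 g × 0.606 = 200.04 g.
n(CO) = 200.04 g / 28.01 g/mol = 7.1418 mol.
From the equation the CO:Fe mole ratio is 3:2, so n(Fe) = 7.1418 × 2/3 = 4.7612 mol.
Mass of Fe = 4.7612 mol × 55.85 g/mol = 265.91 g.

265.9 g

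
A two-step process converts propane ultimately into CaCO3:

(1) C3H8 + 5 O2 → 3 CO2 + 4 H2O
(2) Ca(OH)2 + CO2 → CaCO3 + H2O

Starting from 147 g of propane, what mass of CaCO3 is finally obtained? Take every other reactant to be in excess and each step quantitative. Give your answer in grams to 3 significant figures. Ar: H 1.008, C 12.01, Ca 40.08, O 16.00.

1000 g

M(C3H8) = 3(12.01) + 8(1.008) = 44.094 g/mol.
M(CaCO3) = 40.08 + 12.01 + 3(16.00) = 100.09 g/mol.
n(C3H8) = 147.0 / 44.094 = 3.334 mol.
Step 1 gives a 1:3 ratio of C3H8 to CO2, so n(CO2) = 10.00 mol.
In step 2 the CO2:CaCO3 ratio is 1:1, so n(CaCO3) = 10.00 mol.
Mass of CaCO3 = 10.00 × 100.09 = 1001 g.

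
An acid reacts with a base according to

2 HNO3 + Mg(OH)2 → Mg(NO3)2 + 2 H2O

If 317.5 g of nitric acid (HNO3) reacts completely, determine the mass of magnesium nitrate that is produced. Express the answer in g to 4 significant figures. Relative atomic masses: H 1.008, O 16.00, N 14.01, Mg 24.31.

373.7 g

M(HNO3) = 1.008 + 14.01 + 3(16.00) = 63.018 g/mol.
M(Mg(NO3)2) = 24.31 + 2(14.01) + 6(16.00) = 148.33 g/mol.
n(HNO3) = 317.50 g / 63.018 g/mol = 5.0382 mol.
From the equation the HNO3:Mg(NO3)2 mole ratio is 2:1, so n(Mg(NO3)2) = 5.0382 × 1/2 = 2.5191 mol.
Mass of Mg(NO3)2 = 2.5191 mol × 148.33 g/mol = 373.66 g.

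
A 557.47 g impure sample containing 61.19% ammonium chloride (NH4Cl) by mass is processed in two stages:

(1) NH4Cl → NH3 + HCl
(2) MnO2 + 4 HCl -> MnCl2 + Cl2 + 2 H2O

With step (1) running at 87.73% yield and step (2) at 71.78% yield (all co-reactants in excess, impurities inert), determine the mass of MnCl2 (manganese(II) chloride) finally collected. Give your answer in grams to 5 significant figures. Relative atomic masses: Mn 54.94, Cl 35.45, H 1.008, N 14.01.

126.33 g

Pure NH4Cl = 557.47 × 0.6119 = 341.116 g.
M(NH4Cl) = 14.01 + 4(1.008) + 35.45 = 53.492 g/mol.
M(MnCl2) = 54.94 + 2(35.45) = 125.84 g/mol.
n(NH4Cl) = 341.116 / 53.492 = 6.37695 mol.
Step 1 (NH4Cl:HCl = 1:1): theoretical n(HCl) = 6.37695 mol; at 87.73% yield, n(HCl) = 5.59450 mol.
Step 2 (HCl:MnCl2 = 4:1): theoretical n(MnCl2) = 1.39862 mol, so theoretical mass = 1.39862 × 125.84 = 176.003 g.
At 71.78% yield, actual mass of MnCl2 = 176.003 × 0.7178 = 126.335 g.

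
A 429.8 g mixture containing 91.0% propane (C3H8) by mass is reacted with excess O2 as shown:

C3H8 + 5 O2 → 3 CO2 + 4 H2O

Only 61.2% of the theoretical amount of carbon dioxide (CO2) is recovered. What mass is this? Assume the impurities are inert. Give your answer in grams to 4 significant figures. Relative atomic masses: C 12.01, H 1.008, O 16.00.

716.7 g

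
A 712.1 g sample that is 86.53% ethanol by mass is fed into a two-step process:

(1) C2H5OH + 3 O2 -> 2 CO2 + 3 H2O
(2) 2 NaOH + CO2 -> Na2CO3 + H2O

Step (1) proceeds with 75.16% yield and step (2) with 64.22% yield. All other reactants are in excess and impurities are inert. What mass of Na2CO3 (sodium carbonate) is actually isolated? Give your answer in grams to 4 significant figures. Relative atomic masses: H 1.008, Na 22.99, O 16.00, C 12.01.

1369 g

Pure C2H5OH = 712.1 × 0.8653 = 616.18 g.
M(C2H5OH) = 2(12.01) + 6(1.008) + 16.00 = 46.068 g/mol.
M(Na2CO3) = 2(22.99) + 12.01 + 3(16.00) = 105.99 g/mol.
n(C2H5OH) = 616.18 / 46.068 = 13.375 mol.
Step 1 (C2H5OH:CO2 = 1:2): theoretical n(CO2) = 26.751 mol; at 75.16% yield, n(CO2) = 20.106 mol.
Step 2 (CO2:Na2CO3 = 1:1): theoretical n(Na2CO3) = 20.106 mol, so theoretical mass = 20.106 × 105.99 = 2131.0 g.
At 64.22% yield, actual mass of Na2CO3 = 2131.0 × 0.6422 = 1368.5 g.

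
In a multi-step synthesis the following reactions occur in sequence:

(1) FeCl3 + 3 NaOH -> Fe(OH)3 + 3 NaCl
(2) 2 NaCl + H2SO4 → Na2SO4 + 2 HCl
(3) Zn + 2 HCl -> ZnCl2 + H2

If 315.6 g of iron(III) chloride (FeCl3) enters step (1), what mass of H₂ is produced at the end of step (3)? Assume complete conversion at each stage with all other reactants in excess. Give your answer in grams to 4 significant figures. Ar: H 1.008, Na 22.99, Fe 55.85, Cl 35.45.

5.884 g

M(FeCl3) = 55.85 + 3(35.45) = 162.20 g/mol.
M(H2) = 2(1.008) = 2.016 g/mol.
n(FeCl3) = 315.6 / 162.20 = 1.9457 mol.
Reaction (1): FeCl3→NaCl ratio 1:3 ⇒ n(NaCl) = 5.8372 mol.
Reaction (2): NaCl→HCl ratio 2:2 ⇒ n(HCl) = 5.8372 mol.
Reaction (3): HCl→H2 ratio 2:1 ⇒ n(H2) = 2.9186 mol.
Mass of H2 = 2.9186 × 2.016 = 5.8839 g.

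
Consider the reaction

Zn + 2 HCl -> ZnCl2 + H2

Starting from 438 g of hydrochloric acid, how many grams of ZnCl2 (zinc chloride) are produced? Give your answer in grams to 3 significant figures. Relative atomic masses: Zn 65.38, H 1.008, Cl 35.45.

M(HCl) = 1.008 + 35.45 = 36.458 g/mol.
M(ZnCl2) = 65.38 + 2(35.45) = 136.28 g/mol.
n(HCl) = 438.0 g / 36.458 g/mol = 12.01 mol.
From the equation the HCl:ZnCl2 mole ratio is 2:1, so n(ZnCl2) = 12.01 × 1/2 = 6.007 mol.
Mass of ZnCl2 = 6.007 mol × 136.28 g/mol = 818.6 g.

819 g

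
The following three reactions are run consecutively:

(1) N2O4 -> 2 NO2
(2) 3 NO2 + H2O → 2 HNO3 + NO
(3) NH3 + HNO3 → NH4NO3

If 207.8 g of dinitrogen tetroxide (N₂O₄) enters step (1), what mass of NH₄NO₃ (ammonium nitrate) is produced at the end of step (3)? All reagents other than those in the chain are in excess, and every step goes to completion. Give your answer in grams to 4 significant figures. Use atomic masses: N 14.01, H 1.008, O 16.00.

M(N2O4) = 2(14.01) + 4(16.00) = 92.02 g/mol.
M(NH4NO3) = 2(14.01) + 4(1.008) + 3(16.00) = 80.052 g/mol.
n(N2O4) = 207.8 / 92.02 = 2.2582 mol.
Reaction (1): N2O4→NO2 ratio 1:2 ⇒ n(NO2) = 4.5164 mol.
Reaction (2): NO2→HNO3 ratio 3:2 ⇒ n(HNO3) = 3.0109 mol.
Reaction (3): HNO3→NH4NO3 ratio 1:1 ⇒ n(NH4NO3) = 3.0109 mol.
Mass of NH4NO3 = 3.0109 × 80.052 = 241.03 g.

241.0 g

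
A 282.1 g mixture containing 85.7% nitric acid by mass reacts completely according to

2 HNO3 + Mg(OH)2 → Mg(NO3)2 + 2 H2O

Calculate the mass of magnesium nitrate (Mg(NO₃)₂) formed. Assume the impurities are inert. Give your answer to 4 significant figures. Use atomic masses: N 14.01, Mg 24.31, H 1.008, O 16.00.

284.5 g

Mass of pure HNO3 = 282.1 g × 0.857 = 241.76 g.
M(HNO3) = 1.008 + 14.01 + 3(16.00) = 63.018 g/mol.
M(Mg(NO3)2) = 24.31 + 2(14.01) + 6(16.00) = 148.33 g/mol.
n(HNO3) = 241.76 g / 63.018 g/mol = 3.8364 mol.
From the equation the HNO3:Mg(NO3)2 mole ratio is 2:1, so n(Mg(NO3)2) = 3.8364 × 1/2 = 1.9182 mol.
Mass of Mg(NO3)2 = 1.9182 mol × 148.33 g/mol = 284.52 g.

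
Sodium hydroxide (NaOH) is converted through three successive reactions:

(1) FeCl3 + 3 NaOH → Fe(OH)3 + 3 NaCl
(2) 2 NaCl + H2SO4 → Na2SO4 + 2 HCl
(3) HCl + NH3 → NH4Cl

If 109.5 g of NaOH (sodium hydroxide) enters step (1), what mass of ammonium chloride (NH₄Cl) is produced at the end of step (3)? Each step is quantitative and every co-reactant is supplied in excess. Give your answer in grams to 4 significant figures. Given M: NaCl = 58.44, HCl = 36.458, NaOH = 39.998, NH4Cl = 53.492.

146.4 g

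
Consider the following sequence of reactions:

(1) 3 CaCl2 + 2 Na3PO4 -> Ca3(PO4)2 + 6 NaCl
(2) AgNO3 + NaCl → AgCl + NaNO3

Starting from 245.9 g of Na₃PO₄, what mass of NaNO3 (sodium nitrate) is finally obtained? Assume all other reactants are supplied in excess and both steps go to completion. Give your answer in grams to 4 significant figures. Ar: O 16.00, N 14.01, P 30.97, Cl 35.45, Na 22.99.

382.5 g

M(Na3PO4) = 3(22.99) + 30.97 + 4(16.00) = 163.94 g/mol.
M(NaNO3) = 22.99 + 14.01 + 3(16.00) = 85.00 g/mol.
n(Na3PO4) = 245.90 / 163.94 = 1.4999 mol.
Step 1 gives a 2:6 ratio of Na3PO4 to NaCl, so n(NaCl) = 4.4998 mol.
In step 2 the NaCl:NaNO3 ratio is 1:1, so n(NaNO3) = 4.4998 mol.
Mass of NaNO3 = 4.4998 × 85.00 = 382.48 g.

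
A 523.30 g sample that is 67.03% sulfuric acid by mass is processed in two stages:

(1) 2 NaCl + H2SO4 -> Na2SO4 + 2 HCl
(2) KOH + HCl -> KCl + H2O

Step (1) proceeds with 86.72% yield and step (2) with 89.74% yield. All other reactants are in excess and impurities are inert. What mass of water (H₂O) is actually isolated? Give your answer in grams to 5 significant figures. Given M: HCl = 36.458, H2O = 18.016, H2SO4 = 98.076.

Pure H2SO4 = 523.30 × 0.6703 = 350.768 g.
n(H2SO4) = 350.768 / 98.076 = 3.57649 mol.
Step 1 (H2SO4:HCl = 1:2): theoretical n(HCl) = 7.15298 mol; at 86.72% yield, n(HCl) = 6.20307 mol.
Step 2 (HCl:H2O = 1:1): theoretical n(H2O) = 6.20307 mol, so theoretical mass = 6.20307 × 18.016 = 111.754 g.
At 89.74% yield, actual mass of H2O = 111.754 × 0.8974 = 100.288 g.

100.29 g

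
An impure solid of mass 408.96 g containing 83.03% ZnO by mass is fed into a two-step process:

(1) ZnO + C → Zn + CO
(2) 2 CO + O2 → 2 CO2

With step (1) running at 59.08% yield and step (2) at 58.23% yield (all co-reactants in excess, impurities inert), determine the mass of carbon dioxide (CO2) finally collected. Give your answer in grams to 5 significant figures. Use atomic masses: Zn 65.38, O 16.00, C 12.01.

Pure ZnO = 408.96 × 0.8303 = 339.559 g.
M(ZnO) = 65.38 + 16.00 = 81.38 g/mol.
M(CO2) = 12.01 + 2(16.00) = 44.01 g/mol.
n(ZnO) = 339.559 / 81.38 = 4.17252 mol.
Step 1 (ZnO:CO = 1:1): theoretical n(CO) = 4.17252 mol; at 59.08% yield, n(CO) = 2.46512 mol.
Step 2 (CO:CO2 = 2:2): theoretical n(CO2) = 2.46512 mol, so theoretical mass = 2.46512 × 44.01 = 108.490 g.
At 58.23% yield, actual mass of CO2 = 108.490 × 0.5823 = 63.1738 g.

63.174 g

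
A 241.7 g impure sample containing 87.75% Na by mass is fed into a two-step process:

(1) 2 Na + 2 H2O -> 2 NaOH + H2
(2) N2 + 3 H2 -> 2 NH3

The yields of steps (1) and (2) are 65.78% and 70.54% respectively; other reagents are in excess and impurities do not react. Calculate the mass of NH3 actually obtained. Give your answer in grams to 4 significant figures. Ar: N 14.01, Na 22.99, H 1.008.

24.31 g

Pure Na = 241.7 × 0.8775 = 212.09 g.
M(Na) = 22.99 g/mol.
M(NH3) = 14.01 + 3(1.008) = 17.034 g/mol.
n(Na) = 212.09 / 22.99 = 9.2254 mol.
Step 1 (Na:H2 = 2:1): theoretical n(H2) = 4.6127 mol; at 65.78% yield, n(H2) = 3.0342 mol.
Step 2 (H2:NH3 = 3:2): theoretical n(NH3) = 2.0228 mol, so theoretical mass = 2.0228 × 17.034 = 34.457 g.
At 70.54% yield, actual mass of NH3 = 34.457 × 0.7054 = 24.306 g.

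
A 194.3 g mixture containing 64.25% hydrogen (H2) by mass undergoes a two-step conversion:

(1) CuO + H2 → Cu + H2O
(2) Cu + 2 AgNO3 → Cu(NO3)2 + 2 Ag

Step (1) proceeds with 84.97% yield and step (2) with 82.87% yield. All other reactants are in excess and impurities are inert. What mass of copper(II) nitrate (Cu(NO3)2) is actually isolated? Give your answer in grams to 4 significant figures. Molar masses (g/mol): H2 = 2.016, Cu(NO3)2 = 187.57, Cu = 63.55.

Pure H2 = 194.3 × 0.6425 = 124.84 g.
n(H2) = 124.84 / 2.016 = 61.923 mol.
Step 1 (H2:Cu = 1:1): theoretical n(Cu) = 61.923 mol; at 84.97% yield, n(Cu) = 52.616 mol.
Step 2 (Cu:Cu(NO3)2 = 1:1): theoretical n(Cu(NO3)2) = 52.616 mol, so theoretical mass = 52.616 × 187.57 = 9869.3 g.
At 82.87% yield, actual mass of Cu(NO3)2 = 9869.3 × 0.8287 = 8178.7 g.

8179 g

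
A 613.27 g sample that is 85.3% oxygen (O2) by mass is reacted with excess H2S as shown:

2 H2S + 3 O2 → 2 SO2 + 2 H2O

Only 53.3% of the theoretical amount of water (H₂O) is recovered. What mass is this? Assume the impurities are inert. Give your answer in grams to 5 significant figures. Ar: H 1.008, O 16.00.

104.65 g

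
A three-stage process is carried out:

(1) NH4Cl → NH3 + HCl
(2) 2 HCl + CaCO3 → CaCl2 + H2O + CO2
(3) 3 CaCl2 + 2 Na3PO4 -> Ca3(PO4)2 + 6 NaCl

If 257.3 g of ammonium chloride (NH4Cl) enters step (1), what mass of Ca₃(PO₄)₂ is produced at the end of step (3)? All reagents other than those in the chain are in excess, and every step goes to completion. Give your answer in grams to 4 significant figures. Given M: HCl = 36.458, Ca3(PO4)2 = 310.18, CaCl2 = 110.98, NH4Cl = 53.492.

248.7 g

n(NH4Cl) = 257.3 / 53.492 = 4.8101 mol.
Reaction (1): NH4Cl→HCl ratio 1:1 ⇒ n(HCl) = 4.8101 mol.
Reaction (2): HCl→CaCl2 ratio 2:1 ⇒ n(CaCl2) = 2.4050 mol.
Reaction (3): CaCl2→Ca3(PO4)2 ratio 3:1 ⇒ n(Ca3(PO4)2) = 0.80168 mol.
Mass of Ca3(PO4)2 = 0.80168 × 310.18 = 248.66 g.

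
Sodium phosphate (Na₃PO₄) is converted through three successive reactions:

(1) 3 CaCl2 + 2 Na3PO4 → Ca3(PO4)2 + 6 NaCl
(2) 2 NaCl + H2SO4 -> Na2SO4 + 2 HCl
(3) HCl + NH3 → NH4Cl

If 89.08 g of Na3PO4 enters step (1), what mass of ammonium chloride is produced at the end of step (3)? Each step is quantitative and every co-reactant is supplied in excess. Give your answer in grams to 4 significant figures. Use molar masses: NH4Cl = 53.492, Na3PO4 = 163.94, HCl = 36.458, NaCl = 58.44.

n(Na3PO4) = 89.08 / 163.94 = 0.54337 mol.
Reaction (1): Na3PO4→NaCl ratio 2:6 ⇒ n(NaCl) = 1.6301 mol.
Reaction (2): NaCl→HCl ratio 2:2 ⇒ n(HCl) = 1.6301 mol.
Reaction (3): HCl→NH4Cl ratio 1:1 ⇒ n(NH4Cl) = 1.6301 mol.
Mass of NH4Cl = 1.6301 × 53.492 = 87.198 g.

87.20 g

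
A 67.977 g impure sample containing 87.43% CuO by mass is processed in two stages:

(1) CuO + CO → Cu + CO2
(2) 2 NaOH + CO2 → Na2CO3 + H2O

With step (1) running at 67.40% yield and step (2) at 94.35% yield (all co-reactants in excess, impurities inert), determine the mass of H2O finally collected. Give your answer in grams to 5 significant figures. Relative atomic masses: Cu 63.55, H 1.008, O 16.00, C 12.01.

8.5594 g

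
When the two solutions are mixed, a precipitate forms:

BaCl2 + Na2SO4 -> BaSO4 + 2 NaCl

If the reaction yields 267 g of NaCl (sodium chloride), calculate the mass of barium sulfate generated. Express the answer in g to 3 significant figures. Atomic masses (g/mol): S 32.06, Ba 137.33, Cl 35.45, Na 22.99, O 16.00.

M(NaCl) = 22.99 + 35.45 = 58.44 g/mol.
M(BaSO4) = 137.33 + 32.06 + 4(16.00) = 233.39 g/mol.
n(NaCl) = 267.0 g / 58.44 g/mol = 4.569 mol.
From the equation the NaCl:BaSO4 mole ratio is 2:1, so n(BaSO4) = 4.569 × 1/2 = 2.284 mol.
Mass of BaSO4 = 2.284 mol × 233.39 g/mol = 533.2 g.

533 g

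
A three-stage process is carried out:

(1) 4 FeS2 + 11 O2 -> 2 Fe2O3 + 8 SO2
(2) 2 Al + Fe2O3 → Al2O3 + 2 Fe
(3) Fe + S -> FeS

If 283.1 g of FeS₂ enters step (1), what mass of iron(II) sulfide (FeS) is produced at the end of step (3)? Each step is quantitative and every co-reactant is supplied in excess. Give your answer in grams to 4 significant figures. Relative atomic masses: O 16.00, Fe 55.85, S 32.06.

207.4 g

M(FeS2) = 55.85 + 2(32.06) = 119.97 g/mol.
M(FeS) = 55.85 + 32.06 = 87.91 g/mol.
n(FeS2) = 283.1 / 119.97 = 2.3598 mol.
Reaction (1): FeS2→Fe2O3 ratio 4:2 ⇒ n(Fe2O3) = 1.1799 mol.
Reaction (2): Fe2O3→Fe ratio 1:2 ⇒ n(Fe) = 2.3598 mol.
Reaction (3): Fe→FeS ratio 1:1 ⇒ n(FeS) = 2.3598 mol.
Mass of FeS = 2.3598 × 87.91 = 207.45 g.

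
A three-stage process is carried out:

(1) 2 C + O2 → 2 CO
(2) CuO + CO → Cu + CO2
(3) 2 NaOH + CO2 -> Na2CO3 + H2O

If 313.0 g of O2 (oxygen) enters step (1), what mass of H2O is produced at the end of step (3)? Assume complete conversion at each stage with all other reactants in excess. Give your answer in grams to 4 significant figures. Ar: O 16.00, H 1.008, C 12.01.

M(O2) = 2(16.00) = 32.00 g/mol.
M(H2O) = 2(1.008) + 16.00 = 18.016 g/mol.
n(O2) = 313.0 / 32.00 = 9.7812 mol.
Reaction (1): O2→CO ratio 1:2 ⇒ n(CO) = 19.562 mol.
Reaction (2): CO→CO2 ratio 1:1 ⇒ n(CO2) = 19.562 mol.
Reaction (3): CO2→H2O ratio 1:1 ⇒ n(H2O) = 19.562 mol.
Mass of H2O = 19.562 × 18.016 = 352.44 g.

352.4 g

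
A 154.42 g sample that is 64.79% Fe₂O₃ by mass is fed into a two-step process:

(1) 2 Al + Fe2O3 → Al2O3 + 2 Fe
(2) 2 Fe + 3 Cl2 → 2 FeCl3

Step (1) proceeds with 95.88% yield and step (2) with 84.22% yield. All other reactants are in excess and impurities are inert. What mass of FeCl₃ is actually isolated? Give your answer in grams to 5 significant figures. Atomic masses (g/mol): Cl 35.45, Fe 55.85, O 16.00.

Pure Fe2O3 = 154.42 × 0.6479 = 100.049 g.
M(Fe2O3) = 2(55.85) + 3(16.00) = 159.70 g/mol.
M(FeCl3) = 55.85 + 3(35.45) = 162.20 g/mol.
n(Fe2O3) = 100.049 / 159.70 = 0.626479 mol.
Step 1 (Fe2O3:Fe = 1:2): theoretical n(Fe) = 1.25296 mol; at 95.88% yield, n(Fe) = 1.20134 mol.
Step 2 (Fe:FeCl3 = 2:2): theoretical n(FeCl3) = 1.20134 mol, so theoretical mass = 1.20134 × 162.20 = 194.857 g.
At 84.22% yield, actual mass of FeCl3 = 194.857 × 0.8422 = 164.108 g.

164.11 g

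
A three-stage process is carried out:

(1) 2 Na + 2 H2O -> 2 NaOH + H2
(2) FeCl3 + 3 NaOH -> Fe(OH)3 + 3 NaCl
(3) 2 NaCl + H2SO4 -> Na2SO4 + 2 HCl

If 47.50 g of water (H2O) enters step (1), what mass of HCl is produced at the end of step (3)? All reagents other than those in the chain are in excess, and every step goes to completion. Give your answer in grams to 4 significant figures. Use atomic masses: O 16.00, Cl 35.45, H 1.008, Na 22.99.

96.12 g

M(H2O) = 2(1.008) + 16.00 = 18.016 g/mol.
M(HCl) = 1.008 + 35.45 = 36.458 g/mol.
n(H2O) = 47.50 / 18.016 = 2.6365 mol.
Reaction (1): H2O→NaOH ratio 2:2 ⇒ n(NaOH) = 2.6365 mol.
Reaction (2): NaOH→NaCl ratio 3:3 ⇒ n(NaCl) = 2.6365 mol.
Reaction (3): NaCl→HCl ratio 2:2 ⇒ n(HCl) = 2.6365 mol.
Mass of HCl = 2.6365 × 36.458 = 96.123 g.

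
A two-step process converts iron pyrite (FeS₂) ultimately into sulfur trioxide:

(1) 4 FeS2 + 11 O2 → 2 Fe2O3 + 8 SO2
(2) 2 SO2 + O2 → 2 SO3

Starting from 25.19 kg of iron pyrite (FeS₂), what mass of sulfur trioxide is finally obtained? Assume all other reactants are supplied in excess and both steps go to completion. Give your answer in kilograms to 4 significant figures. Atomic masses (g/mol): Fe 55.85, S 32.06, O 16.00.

M(FeS2) = 55.85 + 2(32.06) = 119.97 g/mol.
M(SO3) = 32.06 + 3(16.00) = 80.06 g/mol.
25.19 kg = 25190 g.
n(FeS2) = 25190 / 119.97 = 209.97 mol.
Step 1 gives a 4:8 ratio of FeS2 to SO2, so n(SO2) = 419.94 mol.
In step 2 the SO2:SO3 ratio is 2:2, so n(SO3) = 419.94 mol.
Mass of SO3 = 419.94 × 80.06 = 33620 g = 33.62 kg.

33.62 kg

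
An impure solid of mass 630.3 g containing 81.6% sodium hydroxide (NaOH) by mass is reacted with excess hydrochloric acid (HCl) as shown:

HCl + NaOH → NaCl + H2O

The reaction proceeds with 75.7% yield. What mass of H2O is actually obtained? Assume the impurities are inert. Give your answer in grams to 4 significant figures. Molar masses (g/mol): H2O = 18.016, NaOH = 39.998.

Pure NaOH available = 630.3 g × 0.816 = 514.32 g.
n(NaOH) = 514.32 g / 39.998 g/mol = 12.859 mol.
From the equation the NaOH:H2O mole ratio is 1:1, so n(H2O) = 12.859 × 1/1 = 12.859 mol.
Mass of H2O = 12.859 mol × 18.016 g/mol = 231.66 g.
Actual mass collected = 231.66 g × 0.757 = 175.37 g.

175.4 g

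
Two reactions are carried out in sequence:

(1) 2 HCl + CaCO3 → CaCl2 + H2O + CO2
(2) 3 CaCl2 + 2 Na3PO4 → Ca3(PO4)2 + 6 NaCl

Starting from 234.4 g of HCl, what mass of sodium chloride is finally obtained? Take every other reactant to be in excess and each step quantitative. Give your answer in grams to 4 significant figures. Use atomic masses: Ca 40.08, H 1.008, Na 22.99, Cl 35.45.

M(HCl) = 1.008 + 35.45 = 36.458 g/mol.
M(NaCl) = 22.99 + 35.45 = 58.44 g/mol.
n(HCl) = 234.40 / 36.458 = 6.4293 mol.
Step 1 gives a 2:1 ratio of HCl to CaCl2, so n(CaCl2) = 3.2147 mol.
In step 2 the CaCl2:NaCl ratio is 3:6, so n(NaCl) = 6.4293 mol.
Mass of NaCl = 6.4293 × 58.44 = 375.73 g.

375.7 g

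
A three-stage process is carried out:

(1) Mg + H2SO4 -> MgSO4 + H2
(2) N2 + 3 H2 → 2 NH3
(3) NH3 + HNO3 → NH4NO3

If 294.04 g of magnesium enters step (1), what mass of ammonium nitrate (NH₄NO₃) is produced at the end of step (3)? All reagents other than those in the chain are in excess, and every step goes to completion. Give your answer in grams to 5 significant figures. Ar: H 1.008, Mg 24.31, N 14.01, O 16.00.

M(Mg) = 24.31 g/mol.
M(NH4NO3) = 2(14.01) + 4(1.008) + 3(16.00) = 80.052 g/mol.
n(Mg) = 294.04 / 24.31 = 12.0954 mol.
Reaction (1): Mg→H2 ratio 1:1 ⇒ n(H2) = 12.0954 mol.
Reaction (2): H2→NH3 ratio 3:2 ⇒ n(NH3) = 8.06362 mol.
Reaction (3): NH3→NH4NO3 ratio 1:1 ⇒ n(NH4NO3) = 8.06362 mol.
Mass of NH4NO3 = 8.06362 × 80.052 = 645.509 g.

645.51 g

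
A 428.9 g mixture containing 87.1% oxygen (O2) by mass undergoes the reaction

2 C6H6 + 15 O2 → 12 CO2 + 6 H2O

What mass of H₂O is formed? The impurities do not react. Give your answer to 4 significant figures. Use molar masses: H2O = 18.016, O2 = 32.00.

84.13 g

Mass of pure O2 = 428.9 g × 0.871 = 373.57 g.
n(O2) = 373.57 g / 32.00 g/mol = 11.674 mol.
From the equation the O2:H2O mole ratio is 15:6, so n(H2O) = 11.674 × 6/15 = 4.6696 mol.
Mass of H2O = 4.6696 mol × 18.016 g/mol = 84.128 g.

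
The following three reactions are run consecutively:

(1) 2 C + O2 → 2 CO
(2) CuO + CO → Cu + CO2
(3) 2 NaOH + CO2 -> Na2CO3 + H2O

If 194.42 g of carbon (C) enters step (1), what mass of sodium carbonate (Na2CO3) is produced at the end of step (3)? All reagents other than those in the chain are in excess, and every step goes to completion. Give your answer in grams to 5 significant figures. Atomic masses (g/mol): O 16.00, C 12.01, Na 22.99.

M(C) = 12.01 g/mol.
M(Na2CO3) = 2(22.99) + 12.01 + 3(16.00) = 105.99 g/mol.
n(C) = 194.42 / 12.01 = 16.1882 mol.
Reaction (1): C→CO ratio 2:2 ⇒ n(CO) = 16.1882 mol.
Reaction (2): CO→CO2 ratio 1:1 ⇒ n(CO2) = 16.1882 mol.
Reaction (3): CO2→Na2CO3 ratio 1:1 ⇒ n(Na2CO3) = 16.1882 mol.
Mass of Na2CO3 = 16.1882 × 105.99 = 1715.78 g.

1715.8 g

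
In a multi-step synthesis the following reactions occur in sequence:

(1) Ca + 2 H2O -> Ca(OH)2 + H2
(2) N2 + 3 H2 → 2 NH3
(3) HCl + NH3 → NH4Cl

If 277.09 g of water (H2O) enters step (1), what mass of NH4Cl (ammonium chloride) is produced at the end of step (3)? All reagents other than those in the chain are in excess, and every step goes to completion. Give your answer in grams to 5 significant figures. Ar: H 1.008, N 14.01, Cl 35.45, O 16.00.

274.24 g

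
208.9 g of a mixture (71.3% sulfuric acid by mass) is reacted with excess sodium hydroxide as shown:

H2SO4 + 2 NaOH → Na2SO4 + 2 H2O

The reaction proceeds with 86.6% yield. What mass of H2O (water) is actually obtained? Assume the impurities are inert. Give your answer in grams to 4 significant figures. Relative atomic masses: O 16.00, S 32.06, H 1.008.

47.39 g

Pure H2SO4 available = 208.9 g × 0.713 = 148.95 g.
M(H2SO4) = 2(1.008) + 32.06 + 4(16.00) = 98.076 g/mol.
M(H2O) = 2(1.008) + 16.00 = 18.016 g/mol.
n(H2SO4) = 148.95 g / 98.076 g/mol = 1.5187 mol.
From the equation the H2SO4:H2O mole ratio is 1:2, so n(H2O) = 1.5187 × 2/1 = 3.0374 mol.
Mass of H2O = 3.0374 mol × 18.016 g/mol = 54.721 g.
Actual mass collected = 54.721 g × 0.866 = 47.388 g.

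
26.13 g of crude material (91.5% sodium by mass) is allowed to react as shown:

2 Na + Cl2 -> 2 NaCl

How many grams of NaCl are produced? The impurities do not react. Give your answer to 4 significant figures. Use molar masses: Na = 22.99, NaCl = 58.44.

60.78 g

Mass of pure Na = 26.13 g × 0.915 = 23.909 g.
n(Na) = 23.909 g / 22.99 g/mol = 1.0400 mol.
From the equation the Na:NaCl mole ratio is 2:2, so n(NaCl) = 1.0400 × 2/2 = 1.0400 mol.
Mass of NaCl = 1.0400 mol × 58.44 g/mol = 60.776 g.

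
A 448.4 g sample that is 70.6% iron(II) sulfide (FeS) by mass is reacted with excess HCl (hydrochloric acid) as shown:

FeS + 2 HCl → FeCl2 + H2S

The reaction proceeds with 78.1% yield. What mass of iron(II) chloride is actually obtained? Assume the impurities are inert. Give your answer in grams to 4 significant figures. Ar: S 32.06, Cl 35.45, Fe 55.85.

Pure FeS available = 448.4 g × 0.706 = 316.57 g.
M(FeS) = 55.85 + 32.06 = 87.91 g/mol.
M(FeCl2) = 55.85 + 2(35.45) = 126.75 g/mol.
n(FeS) = 316.57 g / 87.91 g/mol = 3.6011 mol.
From the equation the FeS:FeCl2 mole ratio is 1:1, so n(FeCl2) = 3.6011 × 1/1 = 3.6011 mol.
Mass of FeCl2 = 3.6011 mol × 126.75 g/mol = 456.44 g.
Actual mass collected = 456.44 g × 0.781 = 356.48 g.

356.5 g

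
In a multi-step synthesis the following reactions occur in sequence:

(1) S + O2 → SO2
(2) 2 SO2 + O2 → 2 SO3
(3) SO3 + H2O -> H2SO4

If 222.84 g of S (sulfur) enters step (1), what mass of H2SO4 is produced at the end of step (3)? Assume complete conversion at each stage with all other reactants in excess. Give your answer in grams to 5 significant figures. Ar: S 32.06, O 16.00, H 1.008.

M(S) = 32.06 g/mol.
M(H2SO4) = 2(1.008) + 32.06 + 4(16.00) = 98.076 g/mol.
n(S) = 222.84 / 32.06 = 6.95072 mol.
Reaction (1): S→SO2 ratio 1:1 ⇒ n(SO2) = 6.95072 mol.
Reaction (2): SO2→SO3 ratio 2:2 ⇒ n(SO3) = 6.95072 mol.
Reaction (3): SO3→H2SO4 ratio 1:1 ⇒ n(H2SO4) = 6.95072 mol.
Mass of H2SO4 = 6.95072 × 98.076 = 681.699 g.

681.70 g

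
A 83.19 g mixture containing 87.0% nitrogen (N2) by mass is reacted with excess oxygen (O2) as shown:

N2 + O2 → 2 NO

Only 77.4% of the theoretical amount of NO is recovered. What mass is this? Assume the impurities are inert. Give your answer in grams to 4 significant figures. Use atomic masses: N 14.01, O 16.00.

120.0 g

Pure N2 available = 83.19 g × 0.870 = 72.375 g.
M(N2) = 2(14.01) = 28.02 g/mol.
M(NO) = 14.01 + 16.00 = 30.01 g/mol.
n(N2) = 72.375 g / 28.02 g/mol = 2.5830 mol.
From the equation the N2:NO mole ratio is 1:2, so n(NO) = 2.5830 × 2/1 = 5.1660 mol.
Mass of NO = 5.1660 mol × 30.01 g/mol = 155.03 g.
Actual mass collected = 155.03 g × 0.774 = 119.99 g.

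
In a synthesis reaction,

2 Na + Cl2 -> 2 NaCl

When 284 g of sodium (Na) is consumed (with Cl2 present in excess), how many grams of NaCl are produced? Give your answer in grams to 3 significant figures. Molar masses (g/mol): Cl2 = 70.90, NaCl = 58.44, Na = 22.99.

n(Na) = 284.0 g / 22.99 g/mol = 12.35 mol.
From the equation the Na:NaCl mole ratio is 2:2, so n(NaCl) = 12.35 × 2/2 = 12.35 mol.
Mass of NaCl = 12.35 mol × 58.44 g/mol = 721.9 g.

722 g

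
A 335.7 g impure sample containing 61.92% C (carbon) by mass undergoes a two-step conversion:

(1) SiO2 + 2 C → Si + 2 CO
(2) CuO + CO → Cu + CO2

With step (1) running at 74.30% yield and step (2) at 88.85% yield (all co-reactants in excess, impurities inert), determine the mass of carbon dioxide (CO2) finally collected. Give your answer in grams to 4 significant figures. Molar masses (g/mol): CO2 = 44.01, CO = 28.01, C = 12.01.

502.8 g

Pure C = 335.7 × 0.6192 = 207.87 g.
n(C) = 207.87 / 12.01 = 17.308 mol.
Step 1 (C:CO = 2:2): theoretical n(CO) = 17.308 mol; at 74.30% yield, n(CO) = 12.860 mol.
Step 2 (CO:CO2 = 1:1): theoretical n(CO2) = 12.860 mol, so theoretical mass = 12.860 × 44.01 = 565.95 g.
At 88.85% yield, actual mass of CO2 = 565.95 × 0.8885 = 502.85 g.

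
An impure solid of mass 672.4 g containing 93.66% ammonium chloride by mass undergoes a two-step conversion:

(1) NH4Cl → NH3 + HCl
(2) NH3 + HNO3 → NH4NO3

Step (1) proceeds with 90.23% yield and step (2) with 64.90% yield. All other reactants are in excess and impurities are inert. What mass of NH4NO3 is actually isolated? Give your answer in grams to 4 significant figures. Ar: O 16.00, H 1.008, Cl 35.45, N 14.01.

551.9 g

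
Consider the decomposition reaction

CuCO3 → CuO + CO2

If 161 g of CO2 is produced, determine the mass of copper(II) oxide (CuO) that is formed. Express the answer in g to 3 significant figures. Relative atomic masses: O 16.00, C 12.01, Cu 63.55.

291 g

M(CO2) = 12.01 + 2(16.00) = 44.01 g/mol.
M(CuO) = 63.55 + 16.00 = 79.55 g/mol.
n(CO2) = 161.0 g / 44.01 g/mol = 3.658 mol.
From the equation the CO2:CuO mole ratio is 1:1, so n(CuO) = 3.658 × 1/1 = 3.658 mol.
Mass of CuO = 3.658 mol × 79.55 g/mol = 291.0 g.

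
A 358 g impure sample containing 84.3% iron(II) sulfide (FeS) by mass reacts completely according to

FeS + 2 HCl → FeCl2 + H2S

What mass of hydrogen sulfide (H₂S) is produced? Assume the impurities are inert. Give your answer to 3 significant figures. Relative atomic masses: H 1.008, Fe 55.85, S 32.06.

Mass of pure FeS = 358 g × 0.843 = 301.8 g.
M(FeS) = 55.85 + 32.06 = 87.91 g/mol.
M(H2S) = 2(1.008) + 32.06 = 34.076 g/mol.
n(FeS) = 301.8 g / 87.91 g/mol = 3.433 mol.
From the equation the FeS:H2S mole ratio is 1:1, so n(H2S) = 3.433 × 1/1 = 3.433 mol.
Mass of H2S = 3.433 mol × 34.076 g/mol = 117.0 g.

117 g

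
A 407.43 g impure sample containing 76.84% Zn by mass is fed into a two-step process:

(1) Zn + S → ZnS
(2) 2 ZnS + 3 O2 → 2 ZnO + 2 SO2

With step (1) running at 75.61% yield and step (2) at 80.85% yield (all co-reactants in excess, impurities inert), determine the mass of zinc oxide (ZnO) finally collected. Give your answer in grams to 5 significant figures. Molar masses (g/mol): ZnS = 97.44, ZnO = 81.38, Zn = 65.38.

Pure Zn = 407.43 × 0.7684 = 313.069 g.
n(Zn) = 313.069 / 65.38 = 4.78846 mol.
Step 1 (Zn:ZnS = 1:1): theoretical n(ZnS) = 4.78846 mol; at 75.61% yield, n(ZnS) = 3.62055 mol.
Step 2 (ZnS:ZnO = 2:2): theoretical n(ZnO) = 3.62055 mol, so theoretical mass = 3.62055 × 81.38 = 294.640 g.
At 80.85% yield, actual mass of ZnO = 294.640 × 0.8085 = 238.217 g.

238.22 g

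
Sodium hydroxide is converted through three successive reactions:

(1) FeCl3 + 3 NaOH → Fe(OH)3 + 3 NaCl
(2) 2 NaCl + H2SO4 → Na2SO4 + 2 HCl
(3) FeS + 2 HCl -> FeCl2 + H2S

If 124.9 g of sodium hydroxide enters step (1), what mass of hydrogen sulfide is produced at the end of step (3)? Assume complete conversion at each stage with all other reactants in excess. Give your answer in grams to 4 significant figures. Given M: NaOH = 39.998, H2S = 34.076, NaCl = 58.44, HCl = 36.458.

n(NaOH) = 124.9 / 39.998 = 3.1227 mol.
Reaction (1): NaOH→NaCl ratio 3:3 ⇒ n(NaCl) = 3.1227 mol.
Reaction (2): NaCl→HCl ratio 2:2 ⇒ n(HCl) = 3.1227 mol.
Reaction (3): HCl→H2S ratio 2:1 ⇒ n(H2S) = 1.5613 mol.
Mass of H2S = 1.5613 × 34.076 = 53.204 g.

53.20 g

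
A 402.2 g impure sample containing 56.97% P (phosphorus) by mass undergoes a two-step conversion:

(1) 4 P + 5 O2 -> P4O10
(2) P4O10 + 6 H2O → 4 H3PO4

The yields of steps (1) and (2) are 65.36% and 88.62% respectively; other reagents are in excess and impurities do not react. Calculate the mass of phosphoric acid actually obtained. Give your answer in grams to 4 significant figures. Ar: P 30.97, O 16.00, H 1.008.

419.9 g

Pure P = 402.2 × 0.5697 = 229.13 g.
M(P) = 30.97 g/mol.
M(H3PO4) = 3(1.008) + 30.97 + 4(16.00) = 97.994 g/mol.
n(P) = 229.13 / 30.97 = 7.3986 mol.
Step 1 (P:P4O10 = 4:1): theoretical n(P4O10) = 1.8496 mol; at 65.36% yield, n(P4O10) = 1.2089 mol.
Step 2 (P4O10:H3PO4 = 1:4): theoretical n(H3PO4) = 4.8357 mol, so theoretical mass = 4.8357 × 97.994 = 473.87 g.
At 88.62% yield, actual mass of H3PO4 = 473.87 × 0.8862 = 419.94 g.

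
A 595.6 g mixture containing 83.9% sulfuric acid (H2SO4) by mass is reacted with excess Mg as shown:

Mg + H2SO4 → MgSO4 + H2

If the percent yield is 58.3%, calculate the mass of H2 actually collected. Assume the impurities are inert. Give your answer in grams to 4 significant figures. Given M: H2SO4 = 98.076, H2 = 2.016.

5.988 g

Pure H2SO4 available = 595.6 g × 0.839 = 499.71 g.
n(H2SO4) = 499.71 g / 98.076 g/mol = 5.0951 mol.
From the equation the H2SO4:H2 mole ratio is 1:1, so n(H2) = 5.0951 × 1/1 = 5.0951 mol.
Mass of H2 = 5.0951 mol × 2.016 g/mol = 10.272 g.
Actual mass collected = 10.272 g × 0.583 = 5.9884 g.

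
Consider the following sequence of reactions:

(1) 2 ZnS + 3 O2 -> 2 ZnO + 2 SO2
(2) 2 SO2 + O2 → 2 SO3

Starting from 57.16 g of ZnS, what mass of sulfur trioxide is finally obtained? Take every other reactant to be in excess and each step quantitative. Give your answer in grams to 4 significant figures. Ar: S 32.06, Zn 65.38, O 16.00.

46.96 g

M(ZnS) = 65.38 + 32.06 = 97.44 g/mol.
M(SO3) = 32.06 + 3(16.00) = 80.06 g/mol.
n(ZnS) = 57.160 / 97.44 = 0.58662 mol.
Step 1 gives a 2:2 ratio of ZnS to SO2, so n(SO2) = 0.58662 mol.
In step 2 the SO2:SO3 ratio is 2:2, so n(SO3) = 0.58662 mol.
Mass of SO3 = 0.58662 × 80.06 = 46.965 g.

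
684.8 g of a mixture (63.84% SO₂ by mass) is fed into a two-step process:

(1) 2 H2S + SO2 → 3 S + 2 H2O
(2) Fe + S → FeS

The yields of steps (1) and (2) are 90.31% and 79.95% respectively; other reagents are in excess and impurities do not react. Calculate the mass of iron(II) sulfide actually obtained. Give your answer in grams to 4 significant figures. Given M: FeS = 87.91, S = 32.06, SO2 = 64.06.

Pure SO2 = 684.8 × 0.6384 = 437.18 g.
n(SO2) = 437.18 / 64.06 = 6.8245 mol.
Step 1 (SO2:S = 1:3): theoretical n(S) = 20.473 mol; at 90.31% yield, n(S) = 18.490 mol.
Step 2 (S:FeS = 1:1): theoretical n(FeS) = 18.490 mol, so theoretical mass = 18.490 × 87.91 = 1625.4 g.
At 79.95% yield, actual mass of FeS = 1625.4 × 0.7995 = 1299.5 g.

1300 g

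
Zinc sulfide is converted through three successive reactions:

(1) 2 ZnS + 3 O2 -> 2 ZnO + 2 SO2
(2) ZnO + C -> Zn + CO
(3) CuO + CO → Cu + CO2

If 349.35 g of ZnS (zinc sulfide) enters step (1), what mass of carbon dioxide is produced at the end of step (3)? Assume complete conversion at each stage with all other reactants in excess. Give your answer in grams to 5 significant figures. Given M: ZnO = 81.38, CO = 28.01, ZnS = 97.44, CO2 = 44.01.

n(ZnS) = 349.35 / 97.44 = 3.58528 mol.
Reaction (1): ZnS→ZnO ratio 2:2 ⇒ n(ZnO) = 3.58528 mol.
Reaction (2): ZnO→CO ratio 1:1 ⇒ n(CO) = 3.58528 mol.
Reaction (3): CO→CO2 ratio 1:1 ⇒ n(CO2) = 3.58528 mol.
Mass of CO2 = 3.58528 × 44.01 = 157.788 g.

157.79 g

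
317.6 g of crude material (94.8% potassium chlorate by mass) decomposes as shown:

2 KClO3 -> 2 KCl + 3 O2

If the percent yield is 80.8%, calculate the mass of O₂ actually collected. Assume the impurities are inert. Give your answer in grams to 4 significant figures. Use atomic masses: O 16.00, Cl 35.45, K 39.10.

Pure KClO3 available = 317.6 g × 0.948 = 301.08 g.
M(KClO3) = 39.10 + 35.45 + 3(16.00) = 122.55 g/mol.
M(O2) = 2(16.00) = 32.00 g/mol.
n(KClO3) = 301.08 g / 122.55 g/mol = 2.4568 mol.
From the equation the KClO3:O2 mole ratio is 2:3, so n(O2) = 2.4568 × 3/2 = 3.6852 mol.
Mass of O2 = 3.6852 mol × 32.00 g/mol = 117.93 g.
Actual mass collected = 117.93 g × 0.808 = 95.286 g.

95.29 g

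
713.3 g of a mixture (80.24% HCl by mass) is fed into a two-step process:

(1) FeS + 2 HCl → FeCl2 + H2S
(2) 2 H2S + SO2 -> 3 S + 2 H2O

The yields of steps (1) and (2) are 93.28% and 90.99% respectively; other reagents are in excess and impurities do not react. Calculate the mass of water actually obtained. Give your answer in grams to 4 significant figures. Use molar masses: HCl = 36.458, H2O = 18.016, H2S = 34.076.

120.0 g

Pure HCl = 713.3 × 0.8024 = 572.35 g.
n(HCl) = 572.35 / 36.458 = 15.699 mol.
Step 1 (HCl:H2S = 2:1): theoretical n(H2S) = 7.8495 mol; at 93.28% yield, n(H2S) = 7.3220 mol.
Step 2 (H2S:H2O = 2:2): theoretical n(H2O) = 7.3220 mol, so theoretical mass = 7.3220 × 18.016 = 131.91 g.
At 90.99% yield, actual mass of H2O = 131.91 × 0.9099 = 120.03 g.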